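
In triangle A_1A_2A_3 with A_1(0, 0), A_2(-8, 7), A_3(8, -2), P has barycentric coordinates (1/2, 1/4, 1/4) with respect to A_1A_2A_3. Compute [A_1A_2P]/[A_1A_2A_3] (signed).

The signed ratio [A_1A_2P]/[A_1A_2A_3] equals the barycentric coordinate of P at vertex A_3, which is 1/4.

1/4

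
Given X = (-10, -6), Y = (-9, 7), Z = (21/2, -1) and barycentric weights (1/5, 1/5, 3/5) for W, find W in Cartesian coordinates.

W = (1/5)·X + (1/5)·Y + (3/5)·Z.
x-coordinate: (1/5)·(-10) + (1/5)·(-9) + (3/5)·(21/2) = 5/2.
y-coordinate: (1/5)·(-6) + (1/5)·7 + (3/5)·(-1) = -2/5.

(5/2, -2/5)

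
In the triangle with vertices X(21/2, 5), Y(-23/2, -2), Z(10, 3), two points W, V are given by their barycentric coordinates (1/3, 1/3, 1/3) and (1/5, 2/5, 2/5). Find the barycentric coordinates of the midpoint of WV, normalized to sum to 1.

Since both coordinate triples sum to 1, the midpoint's barycentrics are the componentwise average.
(1/3+1/5)/2 = 4/15; similarly 11/30 and 11/30.

(4/15, 11/30, 11/30)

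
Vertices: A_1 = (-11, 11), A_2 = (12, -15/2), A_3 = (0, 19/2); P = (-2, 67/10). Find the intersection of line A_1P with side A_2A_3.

(4, 23/6)

Barycentric coordinates of P with respect to A_1A_2A_3: (2/5, 1/5, 2/5).
On side A_2A_3 the A_1-coordinate is zero; dropping P's A_1-weight 2/5 and renormalizing the remaining 1/5 : 2/5 gives weights 1/3, 2/3 on A_2, A_3.
Q = (1/3)·(12, -15/2) + (2/3)·(0, 19/2) = (4, 23/6).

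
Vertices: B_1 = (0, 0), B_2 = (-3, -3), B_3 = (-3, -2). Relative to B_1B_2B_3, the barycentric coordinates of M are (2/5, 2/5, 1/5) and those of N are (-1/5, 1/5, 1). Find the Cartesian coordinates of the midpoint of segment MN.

Barycentric coordinates of the midpoint are the average: (1/10, 3/10, 3/5).
Converting: (1/10)·B_1 + (3/10)·B_2 + (3/5)·B_3 = (-27/10, -21/10).

(-27/10, -21/10)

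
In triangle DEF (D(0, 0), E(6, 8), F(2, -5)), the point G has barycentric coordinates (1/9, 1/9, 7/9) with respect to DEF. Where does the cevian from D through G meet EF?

Line DG meets EF where the D-coordinate vanishes; zeroing G's D-weight and renormalizing leaves E, F-weights 1/9 : 7/9 → (1/8, 7/8).
So H = (1/8)·E + (7/8)·F = (5/2, -27/8).

(5/2, -27/8)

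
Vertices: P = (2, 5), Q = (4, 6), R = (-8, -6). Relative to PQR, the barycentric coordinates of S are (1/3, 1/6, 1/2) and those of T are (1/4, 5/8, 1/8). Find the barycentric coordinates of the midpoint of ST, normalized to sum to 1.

Since both coordinate triples sum to 1, the midpoint's barycentrics are the componentwise average.
(1/3+1/4)/2 = 7/24; similarly 19/48 and 5/16.

(7/24, 19/48, 5/16)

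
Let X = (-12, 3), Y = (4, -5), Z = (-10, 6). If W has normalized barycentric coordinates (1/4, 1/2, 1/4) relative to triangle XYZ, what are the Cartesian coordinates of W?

(-7/2, -1/4)

W = (1/4)·X + (1/2)·Y + (1/4)·Z.
x-coordinate: (1/4)·(-12) + (1/2)·4 + (1/4)·(-10) = -7/2.
y-coordinate: (1/4)·3 + (1/2)·(-5) + (1/4)·6 = -1/4.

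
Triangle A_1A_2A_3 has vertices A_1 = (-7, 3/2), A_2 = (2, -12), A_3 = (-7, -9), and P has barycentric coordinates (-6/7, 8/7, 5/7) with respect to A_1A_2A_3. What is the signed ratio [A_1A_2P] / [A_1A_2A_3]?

The signed ratio [A_1A_2P]/[A_1A_2A_3] equals the barycentric coordinate of P at vertex A_3, which is 5/7.

5/7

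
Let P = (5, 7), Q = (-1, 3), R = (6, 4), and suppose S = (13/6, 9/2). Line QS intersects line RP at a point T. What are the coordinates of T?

(16/3, 6)

Barycentric coordinates of S with respect to PQR: (1/3, 1/2, 1/6).
On side RP the Q-coordinate is zero; dropping S's Q-weight 1/2 and renormalizing the remaining 1/6 : 1/3 gives weights 1/3, 2/3 on R, P.
T = (1/3)·(6, 4) + (2/3)·(5, 7) = (16/3, 6).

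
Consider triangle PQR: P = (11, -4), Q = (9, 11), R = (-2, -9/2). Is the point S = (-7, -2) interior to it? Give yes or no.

no

Barycentric coordinates of S: (-15/28, 5/28, 19/14).
The three coordinates are negative, positive, positive; a point is interior exactly when all three are positive.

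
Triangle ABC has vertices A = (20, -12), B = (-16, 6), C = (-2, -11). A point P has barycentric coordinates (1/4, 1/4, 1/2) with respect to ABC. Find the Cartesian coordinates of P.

P = (1/4)·A + (1/4)·B + (1/2)·C.
x-coordinate: (1/4)·20 + (1/4)·(-16) + (1/2)·(-2) = 0.
y-coordinate: (1/4)·(-12) + (1/4)·6 + (1/2)·(-11) = -7.

(0, -7)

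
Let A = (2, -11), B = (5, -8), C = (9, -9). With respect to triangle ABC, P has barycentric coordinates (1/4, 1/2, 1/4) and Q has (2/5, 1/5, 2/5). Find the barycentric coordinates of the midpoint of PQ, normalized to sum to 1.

Since both coordinate triples sum to 1, the midpoint's barycentrics are the componentwise average.
(1/4+2/5)/2 = 13/40; similarly 7/20 and 13/40.

(13/40, 7/20, 13/40)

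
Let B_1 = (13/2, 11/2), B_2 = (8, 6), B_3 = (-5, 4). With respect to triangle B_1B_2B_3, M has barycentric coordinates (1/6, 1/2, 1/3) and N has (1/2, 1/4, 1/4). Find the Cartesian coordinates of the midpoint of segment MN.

(89/24, 21/4)

Barycentric coordinates of the midpoint are the average: (1/3, 3/8, 7/24).
Converting: (1/3)·B_1 + (3/8)·B_2 + (7/24)·B_3 = (89/24, 21/4).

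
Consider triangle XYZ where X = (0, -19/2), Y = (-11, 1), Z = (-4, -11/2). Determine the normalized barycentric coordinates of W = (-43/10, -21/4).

(1/10, 1/10, 4/5)

Signed area of the reference triangle: [XYZ] = ½·(0·(1−(-11/2)) + (-11)·(-11/2−(-19/2)) + (-4)·(-19/2−1)) = ½·(0 − 44 + 42) = -1.
[WYZ] = ½·((-43/10)·(1−(-11/2)) + (-11)·(-11/2−(-21/4)) + (-4)·(-21/4−1)) = ½·(-559/20 + 11/4 + 25) = -1/10, so the X-coordinate is (-1/10)/(-1) = 1/10.
[XWZ] = ½·(0·(-21/4−(-11/2)) + (-43/10)·(-11/2−(-19/2)) + (-4)·(-19/2−(-21/4))) = ½·(0 − 86/5 + 17) = -1/10, so the Y-coordinate is 1/10.
[XYW] = ½·(0·(1−(-21/4)) + (-11)·(-21/4−(-19/2)) + (-43/10)·(-19/2−1)) = ½·(0 − 187/4 + 903/20) = -4/5, so the Z-coordinate is 4/5.
Check: 1/10 + 1/10 + 4/5 = 1.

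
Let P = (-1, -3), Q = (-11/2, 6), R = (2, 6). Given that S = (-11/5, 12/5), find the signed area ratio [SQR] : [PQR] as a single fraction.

2/5

[PQR] = ½·((-1)·(6−6) + (-11/2)·(6−(-3)) + 2·(-3−6)) = ½·(0 − 99/2 − 18) = -135/4.
[SQR] = ½·((-11/5)·(6−6) + (-11/2)·(6−(12/5)) + 2·(12/5−6)) = ½·(0 − 99/5 − 36/5) = -27/2, so the ratio is (-27/2)/(-135/4) = 2/5.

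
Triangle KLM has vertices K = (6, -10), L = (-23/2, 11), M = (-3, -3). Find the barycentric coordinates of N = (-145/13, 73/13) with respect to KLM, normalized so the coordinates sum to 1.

Signed area of the reference triangle: [KLM] = ½·(6·(11−(-3)) + (-23/2)·(-3−(-10)) + (-3)·(-10−11)) = ½·(84 − 161/2 + 63) = 133/4.
[NLM] = ½·((-145/13)·(11−(-3)) + (-23/2)·(-3−(73/13)) + (-3)·(73/13−11)) = ½·(-2030/13 + 1288/13 + 210/13) = -266/13, so the K-coordinate is (-266/13)/(133/4) = -8/13.
[KNM] = ½·(6·(73/13−(-3)) + (-145/13)·(-3−(-10)) + (-3)·(-10−(73/13))) = ½·(672/13 − 1015/13 + 609/13) = 133/13, so the L-coordinate is 4/13.
[KLN] = ½·(6·(11−(73/13)) + (-23/2)·(73/13−(-10)) + (-145/13)·(-10−11)) = ½·(420/13 − 4669/26 + 3045/13) = 2261/52, so the M-coordinate is 17/13.

(-8/13, 4/13, 17/13)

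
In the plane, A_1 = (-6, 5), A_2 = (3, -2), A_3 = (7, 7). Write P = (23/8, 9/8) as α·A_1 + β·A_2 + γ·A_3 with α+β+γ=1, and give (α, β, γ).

(1/8, 5/8, 1/4)

Signed area of the reference triangle: [A_1A_2A_3] = ½·((-6)·(-2−7) + 3·(7−5) + 7·(5−(-2))) = ½·(54 + 6 + 49) = 109/2.
[PA_2A_3] = ½·((23/8)·(-2−7) + 3·(7−(9/8)) + 7·(9/8−(-2))) = ½·(-207/8 + 141/8 + 175/8) = 109/16, so the A_1-coordinate is (109/16)/(109/2) = 1/8.
[A_1PA_3] = ½·((-6)·(9/8−7) + (23/8)·(7−5) + 7·(5−(9/8))) = ½·(141/4 + 23/4 + 217/8) = 545/16, so the A_2-coordinate is 5/8.
[A_1A_2P] = ½·((-6)·(-2−(9/8)) + 3·(9/8−5) + (23/8)·(5−(-2))) = ½·(75/4 − 93/8 + 161/8) = 109/8, so the A_3-coordinate is 1/4.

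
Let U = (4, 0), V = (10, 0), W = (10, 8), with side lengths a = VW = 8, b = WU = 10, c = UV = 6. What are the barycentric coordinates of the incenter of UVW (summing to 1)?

(1/3, 5/12, 1/4)

The incenter has barycentric coordinates proportional to the opposite side lengths: (8 : 10 : 6).
Normalizing by 8+10+6 = 24 gives (1/3, 5/12, 1/4).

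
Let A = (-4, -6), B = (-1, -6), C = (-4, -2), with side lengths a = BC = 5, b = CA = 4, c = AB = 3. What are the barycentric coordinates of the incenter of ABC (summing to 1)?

(5/12, 1/3, 1/4)

The incenter has barycentric coordinates proportional to the opposite side lengths: (5 : 4 : 3).
Normalizing by 5+4+3 = 12 gives (5/12, 1/3, 1/4).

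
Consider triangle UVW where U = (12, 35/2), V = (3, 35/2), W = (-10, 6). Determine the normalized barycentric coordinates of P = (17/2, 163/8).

(1/4, 1, -1/4)

Signed area of the reference triangle: [UVW] = ½·(12·(35/2−6) + 3·(6−(35/2)) + (-10)·(35/2−(35/2))) = ½·(138 − 69/2 + 0) = 207/4.
[PVW] = ½·((17/2)·(35/2−6) + 3·(6−(163/8)) + (-10)·(163/8−(35/2))) = ½·(391/4 − 345/8 − 115/4) = 207/16, so the U-coordinate is (207/16)/(207/4) = 1/4.
[UPW] = ½·(12·(163/8−6) + (17/2)·(6−(35/2)) + (-10)·(35/2−(163/8))) = ½·(345/2 − 391/4 + 115/4) = 207/4, so the V-coordinate is 1.
[UVP] = ½·(12·(35/2−(163/8)) + 3·(163/8−(35/2)) + (17/2)·(35/2−(35/2))) = ½·(-69/2 + 69/8 + 0) = -207/16, so the W-coordinate is -1/4.
Check: 1/4 + 1 − 1/4 = 1.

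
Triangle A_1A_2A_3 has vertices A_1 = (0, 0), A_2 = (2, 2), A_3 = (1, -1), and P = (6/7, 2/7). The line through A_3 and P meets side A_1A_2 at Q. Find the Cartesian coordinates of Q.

Barycentric coordinates of P with respect to A_1A_2A_3: (3/7, 2/7, 2/7).
On side A_1A_2 the A_3-coordinate is zero; dropping P's A_3-weight 2/7 and renormalizing the remaining 3/7 : 2/7 gives weights 3/5, 2/5 on A_1, A_2.
Q = (3/5)·(0, 0) + (2/5)·(2, 2) = (4/5, 4/5).

(4/5, 4/5)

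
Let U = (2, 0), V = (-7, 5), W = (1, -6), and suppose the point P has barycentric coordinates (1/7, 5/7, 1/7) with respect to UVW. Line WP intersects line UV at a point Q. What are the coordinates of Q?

Line WP meets UV where the W-coordinate vanishes; zeroing P's W-weight and renormalizing leaves U, V-weights 1/7 : 5/7 → (1/6, 5/6).
So Q = (1/6)·U + (5/6)·V = (-11/2, 25/6).

(-11/2, 25/6)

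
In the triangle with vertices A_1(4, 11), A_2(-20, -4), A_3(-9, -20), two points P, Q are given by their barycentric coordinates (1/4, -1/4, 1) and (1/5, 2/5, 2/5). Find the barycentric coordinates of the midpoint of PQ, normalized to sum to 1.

Since both coordinate triples sum to 1, the midpoint's barycentrics are the componentwise average.
(1/4+1/5)/2 = 9/40; similarly 3/40 and 7/10.

(9/40, 3/40, 7/10)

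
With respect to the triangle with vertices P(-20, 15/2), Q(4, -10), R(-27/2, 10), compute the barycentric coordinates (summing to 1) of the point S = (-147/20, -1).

(2/5, 1/2, 1/10)

Signed area of the reference triangle: [PQR] = ½·((-20)·(-10−10) + 4·(10−(15/2)) + (-27/2)·(15/2−(-10))) = ½·(400 + 10 − 945/4) = 695/8.
[SQR] = ½·((-147/20)·(-10−10) + 4·(10−(-1)) + (-27/2)·(-1−(-10))) = ½·(147 + 44 − 243/2) = 139/4, so the P-coordinate is (139/4)/(695/8) = 2/5.
[PSR] = ½·((-20)·(-1−10) + (-147/20)·(10−(15/2)) + (-27/2)·(15/2−(-1))) = ½·(220 − 147/8 − 459/4) = 695/16, so the Q-coordinate is 1/2.
[PQS] = ½·((-20)·(-10−(-1)) + 4·(-1−(15/2)) + (-147/20)·(15/2−(-10))) = ½·(180 − 34 − 1029/8) = 139/16, so the R-coordinate is 1/10.
Check: 2/5 + 1/2 + 1/10 = 1.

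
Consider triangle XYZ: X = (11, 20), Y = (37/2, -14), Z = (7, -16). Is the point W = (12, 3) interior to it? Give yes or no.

Barycentric coordinates of W: (417/812, 52/203, 187/812).
The three coordinates are positive, positive, positive; a point is interior exactly when all three are positive.

yes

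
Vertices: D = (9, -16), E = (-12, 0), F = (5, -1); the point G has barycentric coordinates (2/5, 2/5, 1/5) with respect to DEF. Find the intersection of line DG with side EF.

(-19/3, -1/3)

Line DG meets EF where the D-coordinate vanishes; zeroing G's D-weight and renormalizing leaves E, F-weights 2/5 : 1/5 → (2/3, 1/3).
So H = (2/3)·E + (1/3)·F = (-19/3, -1/3).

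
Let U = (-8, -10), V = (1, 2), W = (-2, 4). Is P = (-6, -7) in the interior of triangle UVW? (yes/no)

yes

Barycentric coordinates of P: (41/54, 5/27, 1/18).
The three coordinates are positive, positive, positive; a point is interior exactly when all three are positive.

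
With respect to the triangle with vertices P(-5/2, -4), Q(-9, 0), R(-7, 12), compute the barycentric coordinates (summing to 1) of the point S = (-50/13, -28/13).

Signed area of the reference triangle: [PQR] = ½·((-5/2)·(0−12) + (-9)·(12−(-4)) + (-7)·(-4−0)) = ½·(30 − 144 + 28) = -43.
[SQR] = ½·((-50/13)·(0−12) + (-9)·(12−(-28/13)) + (-7)·(-28/13−0)) = ½·(600/13 − 1656/13 + 196/13) = -430/13, so the P-coordinate is (-430/13)/(-43) = 10/13.
[PSR] = ½·((-5/2)·(-28/13−12) + (-50/13)·(12−(-4)) + (-7)·(-4−(-28/13))) = ½·(460/13 − 800/13 + 168/13) = -86/13, so the Q-coordinate is 2/13.
[PQS] = ½·((-5/2)·(0−(-28/13)) + (-9)·(-28/13−(-4)) + (-50/13)·(-4−0)) = ½·(-70/13 − 216/13 + 200/13) = -43/13, so the R-coordinate is 1/13.
Check: 10/13 + 2/13 + 1/13 = 1.

(10/13, 2/13, 1/13)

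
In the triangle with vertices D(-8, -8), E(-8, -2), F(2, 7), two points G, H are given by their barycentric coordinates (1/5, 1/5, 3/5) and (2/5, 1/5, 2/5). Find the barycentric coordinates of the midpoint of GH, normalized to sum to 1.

(3/10, 1/5, 1/2)

Since both coordinate triples sum to 1, the midpoint's barycentrics are the componentwise average.
(1/5+2/5)/2 = 3/10; similarly 1/5 and 1/2.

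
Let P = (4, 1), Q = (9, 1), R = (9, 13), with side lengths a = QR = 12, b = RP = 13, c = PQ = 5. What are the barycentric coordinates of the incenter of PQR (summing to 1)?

The incenter has barycentric coordinates proportional to the opposite side lengths: (12 : 13 : 5).
Normalizing by 12+13+5 = 30 gives (2/5, 13/30, 1/6).

(2/5, 13/30, 1/6)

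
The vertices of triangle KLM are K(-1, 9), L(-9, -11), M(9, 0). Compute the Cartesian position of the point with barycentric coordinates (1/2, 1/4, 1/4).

(-1/2, 7/4)

N = (1/2)·K + (1/4)·L + (1/4)·M.
x-coordinate: (1/2)·(-1) + (1/4)·(-9) + (1/4)·9 = -1/2.
y-coordinate: (1/2)·9 + (1/4)·(-11) + (1/4)·0 = 7/4.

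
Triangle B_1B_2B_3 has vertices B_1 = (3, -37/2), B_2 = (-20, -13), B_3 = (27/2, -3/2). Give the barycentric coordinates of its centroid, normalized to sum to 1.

The centroid is the average of the vertices, so each weight is 1/3.

(1/3, 1/3, 1/3)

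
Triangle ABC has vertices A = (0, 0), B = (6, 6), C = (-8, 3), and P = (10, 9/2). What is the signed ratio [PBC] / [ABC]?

[ABC] = ½·(0·(6−3) + 6·(3−0) + (-8)·(0−6)) = ½·(0 + 18 + 48) = 33.
[PBC] = ½·(10·(6−3) + 6·(3−(9/2)) + (-8)·(9/2−6)) = ½·(30 − 9 + 12) = 33/2, so the ratio is (33/2)/33 = 1/2.

1/2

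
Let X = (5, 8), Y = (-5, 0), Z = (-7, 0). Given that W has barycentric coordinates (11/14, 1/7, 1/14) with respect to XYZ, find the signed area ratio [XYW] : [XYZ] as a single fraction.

1/14

The signed ratio [XYW]/[XYZ] equals the barycentric coordinate of W at vertex Z, which is 1/14.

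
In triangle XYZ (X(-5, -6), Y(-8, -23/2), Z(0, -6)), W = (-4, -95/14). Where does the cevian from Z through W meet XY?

Barycentric coordinates of W with respect to XYZ: (4/7, 1/7, 2/7).
On side XY the Z-coordinate is zero; dropping W's Z-weight 2/7 and renormalizing the remaining 4/7 : 1/7 gives weights 4/5, 1/5 on X, Y.
V = (4/5)·(-5, -6) + (1/5)·(-8, -23/2) = (-28/5, -71/10).

(-28/5, -71/10)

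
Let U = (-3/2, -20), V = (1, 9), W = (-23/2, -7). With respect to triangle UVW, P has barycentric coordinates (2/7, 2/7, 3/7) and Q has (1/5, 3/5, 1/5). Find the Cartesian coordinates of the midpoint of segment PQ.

(-99/28, -43/14)

Barycentric coordinates of the midpoint are the average: (17/70, 31/70, 11/35).
Converting: (17/70)·U + (31/70)·V + (11/35)·W = (-99/28, -43/14).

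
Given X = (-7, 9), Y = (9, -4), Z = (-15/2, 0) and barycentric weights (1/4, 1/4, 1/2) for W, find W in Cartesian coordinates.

(-13/4, 5/4)

W = (1/4)·X + (1/4)·Y + (1/2)·Z.
x-coordinate: (1/4)·(-7) + (1/4)·9 + (1/2)·(-15/2) = -13/4.
y-coordinate: (1/4)·9 + (1/4)·(-4) + (1/2)·0 = 5/4.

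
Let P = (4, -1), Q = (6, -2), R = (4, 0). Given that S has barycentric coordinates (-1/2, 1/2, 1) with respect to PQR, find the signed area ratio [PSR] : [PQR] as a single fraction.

1/2

The signed ratio [PSR]/[PQR] equals the barycentric coordinate of S at vertex Q, which is 1/2.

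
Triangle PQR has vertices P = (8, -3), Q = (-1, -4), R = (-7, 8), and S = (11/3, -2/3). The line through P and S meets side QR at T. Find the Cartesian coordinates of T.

Barycentric coordinates of S with respect to PQR: (2/3, 1/9, 2/9).
On side QR the P-coordinate is zero; dropping S's P-weight 2/3 and renormalizing the remaining 1/9 : 2/9 gives weights 1/3, 2/3 on Q, R.
T = (1/3)·(-1, -4) + (2/3)·(-7, 8) = (-5, 4).

(-5, 4)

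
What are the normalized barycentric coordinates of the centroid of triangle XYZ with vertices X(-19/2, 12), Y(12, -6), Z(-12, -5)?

(1/3, 1/3, 1/3)

The centroid is the average of the vertices, so each weight is 1/3.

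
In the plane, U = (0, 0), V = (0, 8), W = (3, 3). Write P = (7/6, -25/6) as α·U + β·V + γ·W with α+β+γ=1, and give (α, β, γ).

Signed area of the reference triangle: [UVW] = ½·(0·(8−3) + 0·(3−0) + 3·(0−8)) = ½·(0 + 0 − 24) = -12.
[PVW] = ½·((7/6)·(8−3) + 0·(3−(-25/6)) + 3·(-25/6−8)) = ½·(35/6 + 0 − 73/2) = -46/3, so the U-coordinate is (-46/3)/(-12) = 23/18.
[UPW] = ½·(0·(-25/6−3) + (7/6)·(3−0) + 3·(0−(-25/6))) = ½·(0 + 7/2 + 25/2) = 8, so the V-coordinate is -2/3.
[UVP] = ½·(0·(8−(-25/6)) + 0·(-25/6−0) + (7/6)·(0−8)) = ½·(0 + 0 − 28/3) = -14/3, so the W-coordinate is 7/18.
Check: 23/18 − 2/3 + 7/18 = 1.

(23/18, -2/3, 7/18)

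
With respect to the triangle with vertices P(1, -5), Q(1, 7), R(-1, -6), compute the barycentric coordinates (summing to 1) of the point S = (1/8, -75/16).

Signed area of the reference triangle: [PQR] = ½·(1·(7−(-6)) + 1·(-6−(-5)) + (-1)·(-5−7)) = ½·(13 − 1 + 12) = 12.
[SQR] = ½·((1/8)·(7−(-6)) + 1·(-6−(-75/16)) + (-1)·(-75/16−7)) = ½·(13/8 − 21/16 + 187/16) = 6, so the P-coordinate is 6/12 = 1/2.
[PSR] = ½·(1·(-75/16−(-6)) + (1/8)·(-6−(-5)) + (-1)·(-5−(-75/16))) = ½·(21/16 − 1/8 + 5/16) = 3/4, so the Q-coordinate is 1/16.
[PQS] = ½·(1·(7−(-75/16)) + 1·(-75/16−(-5)) + (1/8)·(-5−7)) = ½·(187/16 + 5/16 − 3/2) = 21/4, so the R-coordinate is 7/16.
Check: 1/2 + 1/16 + 7/16 = 1.

(1/2, 1/16, 7/16)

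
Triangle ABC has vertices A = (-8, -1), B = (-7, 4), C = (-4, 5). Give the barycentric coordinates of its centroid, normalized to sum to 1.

The centroid is the average of the vertices, so each weight is 1/3.

(1/3, 1/3, 1/3)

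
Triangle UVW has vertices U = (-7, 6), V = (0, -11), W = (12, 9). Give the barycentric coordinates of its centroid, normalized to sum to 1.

(1/3, 1/3, 1/3)

The centroid is the average of the vertices, so each weight is 1/3.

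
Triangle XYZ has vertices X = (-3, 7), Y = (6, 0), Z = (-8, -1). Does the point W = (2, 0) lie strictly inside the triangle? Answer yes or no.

Barycentric coordinates of W: (4/107, 75/107, 28/107).
The three coordinates are positive, positive, positive; a point is interior exactly when all three are positive.

yes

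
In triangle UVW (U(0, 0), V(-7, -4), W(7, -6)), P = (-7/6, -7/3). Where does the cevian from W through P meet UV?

Barycentric coordinates of P with respect to UVW: (1/2, 1/3, 1/6).
On side UV the W-coordinate is zero; dropping P's W-weight 1/6 and renormalizing the remaining 1/2 : 1/3 gives weights 3/5, 2/5 on U, V.
Q = (3/5)·(0, 0) + (2/5)·(-7, -4) = (-14/5, -8/5).

(-14/5, -8/5)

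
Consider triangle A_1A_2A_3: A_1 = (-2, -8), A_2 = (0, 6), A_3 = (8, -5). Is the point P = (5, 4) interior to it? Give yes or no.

Barycentric coordinates of P: (-39/134, 99/134, 37/67).
The three coordinates are negative, positive, positive; a point is interior exactly when all three are positive.

no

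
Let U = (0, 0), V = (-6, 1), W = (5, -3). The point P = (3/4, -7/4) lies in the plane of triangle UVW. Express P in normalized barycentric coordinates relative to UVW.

(-1/4, 1/2, 3/4)

Signed area of the reference triangle: [UVW] = ½·(0·(1−(-3)) + (-6)·(-3−0) + 5·(0−1)) = ½·(0 + 18 − 5) = 13/2.
[PVW] = ½·((3/4)·(1−(-3)) + (-6)·(-3−(-7/4)) + 5·(-7/4−1)) = ½·(3 + 15/2 − 55/4) = -13/8, so the U-coordinate is (-13/8)/(13/2) = -1/4.
[UPW] = ½·(0·(-7/4−(-3)) + (3/4)·(-3−0) + 5·(0−(-7/4))) = ½·(0 − 9/4 + 35/4) = 13/4, so the V-coordinate is 1/2.
[UVP] = ½·(0·(1−(-7/4)) + (-6)·(-7/4−0) + (3/4)·(0−1)) = ½·(0 + 21/2 − 3/4) = 39/8, so the W-coordinate is 3/4.
Check: -1/4 + 1/2 + 3/4 = 1.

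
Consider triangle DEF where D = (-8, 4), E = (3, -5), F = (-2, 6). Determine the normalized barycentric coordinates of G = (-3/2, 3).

(1/8, 1/4, 5/8)

Signed area of the reference triangle: [DEF] = ½·((-8)·(-5−6) + 3·(6−4) + (-2)·(4−(-5))) = ½·(88 + 6 − 18) = 38.
[GEF] = ½·((-3/2)·(-5−6) + 3·(6−3) + (-2)·(3−(-5))) = ½·(33/2 + 9 − 16) = 19/4, so the D-coordinate is (19/4)/38 = 1/8.
[DGF] = ½·((-8)·(3−6) + (-3/2)·(6−4) + (-2)·(4−3)) = ½·(24 − 3 − 2) = 19/2, so the E-coordinate is 1/4.
[DEG] = ½·((-8)·(-5−3) + 3·(3−4) + (-3/2)·(4−(-5))) = ½·(64 − 3 − 27/2) = 95/4, so the F-coordinate is 5/8.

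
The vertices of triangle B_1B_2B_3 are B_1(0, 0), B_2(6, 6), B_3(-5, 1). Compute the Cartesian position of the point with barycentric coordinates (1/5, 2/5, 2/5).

M = (1/5)·B_1 + (2/5)·B_2 + (2/5)·B_3.
x-coordinate: (1/5)·0 + (2/5)·6 + (2/5)·(-5) = 2/5.
y-coordinate: (1/5)·0 + (2/5)·6 + (2/5)·1 = 14/5.

(2/5, 14/5)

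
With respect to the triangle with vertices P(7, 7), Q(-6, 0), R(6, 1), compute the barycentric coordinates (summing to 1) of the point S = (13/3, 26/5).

Signed area of the reference triangle: [PQR] = ½·(7·(0−1) + (-6)·(1−7) + 6·(7−0)) = ½·(-7 + 36 + 42) = 71/2.
[SQR] = ½·((13/3)·(0−1) + (-6)·(1−(26/5)) + 6·(26/5−0)) = ½·(-13/3 + 126/5 + 156/5) = 781/30, so the P-coordinate is (781/30)/(71/2) = 11/15.
[PSR] = ½·(7·(26/5−1) + (13/3)·(1−7) + 6·(7−(26/5))) = ½·(147/5 − 26 + 54/5) = 71/10, so the Q-coordinate is 1/5.
[PQS] = ½·(7·(0−(26/5)) + (-6)·(26/5−7) + (13/3)·(7−0)) = ½·(-182/5 + 54/5 + 91/3) = 71/30, so the R-coordinate is 1/15.
Check: 11/15 + 1/5 + 1/15 = 1.

(11/15, 1/5, 1/15)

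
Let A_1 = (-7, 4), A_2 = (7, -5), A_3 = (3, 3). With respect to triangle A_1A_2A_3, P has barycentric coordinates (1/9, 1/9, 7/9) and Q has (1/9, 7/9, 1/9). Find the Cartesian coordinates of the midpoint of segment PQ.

(11/3, -4/9)

Barycentric coordinates of the midpoint are the average: (1/9, 4/9, 4/9).
Converting: (1/9)·A_1 + (4/9)·A_2 + (4/9)·A_3 = (11/3, -4/9).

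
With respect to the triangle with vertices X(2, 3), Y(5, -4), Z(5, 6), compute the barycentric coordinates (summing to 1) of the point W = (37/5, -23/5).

(-4/5, 13/10, 1/2)

Signed area of the reference triangle: [XYZ] = ½·(2·(-4−6) + 5·(6−3) + 5·(3−(-4))) = ½·(-20 + 15 + 35) = 15.
[WYZ] = ½·((37/5)·(-4−6) + 5·(6−(-23/5)) + 5·(-23/5−(-4))) = ½·(-74 + 53 − 3) = -12, so the X-coordinate is (-12)/15 = -4/5.
[XWZ] = ½·(2·(-23/5−6) + (37/5)·(6−3) + 5·(3−(-23/5))) = ½·(-106/5 + 111/5 + 38) = 39/2, so the Y-coordinate is 13/10.
[XYW] = ½·(2·(-4−(-23/5)) + 5·(-23/5−3) + (37/5)·(3−(-4))) = ½·(6/5 − 38 + 259/5) = 15/2, so the Z-coordinate is 1/2.
Check: -4/5 + 13/10 + 1/2 = 1.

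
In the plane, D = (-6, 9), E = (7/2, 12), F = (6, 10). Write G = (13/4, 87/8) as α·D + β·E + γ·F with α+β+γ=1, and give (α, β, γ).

Signed area of the reference triangle: [DEF] = ½·((-6)·(12−10) + (7/2)·(10−9) + 6·(9−12)) = ½·(-12 + 7/2 − 18) = -53/4.
[GEF] = ½·((13/4)·(12−10) + (7/2)·(10−(87/8)) + 6·(87/8−12)) = ½·(13/2 − 49/16 − 27/4) = -53/32, so the D-coordinate is (-53/32)/(-53/4) = 1/8.
[DGF] = ½·((-6)·(87/8−10) + (13/4)·(10−9) + 6·(9−(87/8))) = ½·(-21/4 + 13/4 − 45/4) = -53/8, so the E-coordinate is 1/2.
[DEG] = ½·((-6)·(12−(87/8)) + (7/2)·(87/8−9) + (13/4)·(9−12)) = ½·(-27/4 + 105/16 − 39/4) = -159/32, so the F-coordinate is 3/8.
Check: 1/8 + 1/2 + 3/8 = 1.

(1/8, 1/2, 3/8)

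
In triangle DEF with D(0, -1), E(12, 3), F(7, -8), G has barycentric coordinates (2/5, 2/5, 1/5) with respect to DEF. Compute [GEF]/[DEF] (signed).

2/5

The signed ratio [GEF]/[DEF] equals the barycentric coordinate of G at vertex D, which is 2/5.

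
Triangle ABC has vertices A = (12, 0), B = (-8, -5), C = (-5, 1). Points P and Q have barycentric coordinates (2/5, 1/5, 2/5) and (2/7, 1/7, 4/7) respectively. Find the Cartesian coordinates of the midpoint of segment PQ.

Barycentric coordinates of the midpoint are the average: (12/35, 6/35, 17/35).
Converting: (12/35)·A + (6/35)·B + (17/35)·C = (11/35, -13/35).

(11/35, -13/35)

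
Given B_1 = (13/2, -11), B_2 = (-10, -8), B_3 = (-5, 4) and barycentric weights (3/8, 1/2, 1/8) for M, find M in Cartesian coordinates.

(-51/16, -61/8)

M = (3/8)·B_1 + (1/2)·B_2 + (1/8)·B_3.
x-coordinate: (3/8)·(13/2) + (1/2)·(-10) + (1/8)·(-5) = -51/16.
y-coordinate: (3/8)·(-11) + (1/2)·(-8) + (1/8)·4 = -61/8.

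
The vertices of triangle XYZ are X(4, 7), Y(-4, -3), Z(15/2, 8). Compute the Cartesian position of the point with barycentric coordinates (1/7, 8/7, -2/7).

(-43/7, -33/7)

W = (1/7)·X + (8/7)·Y + (-2/7)·Z.
x-coordinate: (1/7)·4 + (8/7)·(-4) + (-2/7)·(15/2) = -43/7.
y-coordinate: (1/7)·7 + (8/7)·(-3) + (-2/7)·8 = -33/7.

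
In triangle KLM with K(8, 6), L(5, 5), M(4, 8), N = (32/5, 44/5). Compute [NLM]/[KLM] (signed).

[KLM] = ½·(8·(5−8) + 5·(8−6) + 4·(6−5)) = ½·(-24 + 10 + 4) = -5.
[NLM] = ½·((32/5)·(5−8) + 5·(8−(44/5)) + 4·(44/5−5)) = ½·(-96/5 − 4 + 76/5) = -4, so the ratio is (-4)/(-5) = 4/5.

4/5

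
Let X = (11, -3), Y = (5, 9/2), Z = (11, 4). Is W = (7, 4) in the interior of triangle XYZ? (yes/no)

yes

Barycentric coordinates of W: (1/21, 2/3, 2/7).
The three coordinates are positive, positive, positive; a point is interior exactly when all three are positive.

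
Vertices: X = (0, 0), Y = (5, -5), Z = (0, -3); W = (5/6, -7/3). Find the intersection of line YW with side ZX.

(0, -9/5)

Barycentric coordinates of W with respect to XYZ: (1/3, 1/6, 1/2).
On side ZX the Y-coordinate is zero; dropping W's Y-weight 1/6 and renormalizing the remaining 1/2 : 1/3 gives weights 3/5, 2/5 on Z, X.
V = (3/5)·(0, -3) + (2/5)·(0, 0) = (0, -9/5).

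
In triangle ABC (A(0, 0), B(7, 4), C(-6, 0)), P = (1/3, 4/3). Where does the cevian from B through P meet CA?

(-3, 0)

Barycentric coordinates of P with respect to ABC: (1/3, 1/3, 1/3).
On side CA the B-coordinate is zero; dropping P's B-weight 1/3 and renormalizing the remaining 1/3 : 1/3 gives weights 1/2, 1/2 on C, A.
Q = (1/2)·(-6, 0) + (1/2)·(0, 0) = (-3, 0).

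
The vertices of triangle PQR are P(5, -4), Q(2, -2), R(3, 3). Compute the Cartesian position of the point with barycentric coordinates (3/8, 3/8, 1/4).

S = (3/8)·P + (3/8)·Q + (1/4)·R.
x-coordinate: (3/8)·5 + (3/8)·2 + (1/4)·3 = 27/8.
y-coordinate: (3/8)·(-4) + (3/8)·(-2) + (1/4)·3 = -3/2.

(27/8, -3/2)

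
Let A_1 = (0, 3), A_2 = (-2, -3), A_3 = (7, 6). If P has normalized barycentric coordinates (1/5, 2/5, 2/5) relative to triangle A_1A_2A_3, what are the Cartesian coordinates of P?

(2, 9/5)

P = (1/5)·A_1 + (2/5)·A_2 + (2/5)·A_3.
x-coordinate: (1/5)·0 + (2/5)·(-2) + (2/5)·7 = 2.
y-coordinate: (1/5)·3 + (2/5)·(-3) + (2/5)·6 = 9/5.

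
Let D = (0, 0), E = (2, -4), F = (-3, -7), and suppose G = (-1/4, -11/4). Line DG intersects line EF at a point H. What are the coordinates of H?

(-1/2, -11/2)

Barycentric coordinates of G with respect to DEF: (1/2, 1/4, 1/4).
On side EF the D-coordinate is zero; dropping G's D-weight 1/2 and renormalizing the remaining 1/4 : 1/4 gives weights 1/2, 1/2 on E, F.
H = (1/2)·(2, -4) + (1/2)·(-3, -7) = (-1/2, -11/2).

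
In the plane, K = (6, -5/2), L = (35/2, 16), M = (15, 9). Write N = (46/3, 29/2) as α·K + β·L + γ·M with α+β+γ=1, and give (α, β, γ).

Signed area of the reference triangle: [KLM] = ½·(6·(16−9) + (35/2)·(9−(-5/2)) + 15·(-5/2−16)) = ½·(42 + 805/4 − 555/2) = -137/8.
[NLM] = ½·((46/3)·(16−9) + (35/2)·(9−(29/2)) + 15·(29/2−16)) = ½·(322/3 − 385/4 − 45/2) = -137/24, so the K-coordinate is (-137/24)/(-137/8) = 1/3.
[KNM] = ½·(6·(29/2−9) + (46/3)·(9−(-5/2)) + 15·(-5/2−(29/2))) = ½·(33 + 529/3 − 255) = -137/6, so the L-coordinate is 4/3.
[KLN] = ½·(6·(16−(29/2)) + (35/2)·(29/2−(-5/2)) + (46/3)·(-5/2−16)) = ½·(9 + 595/2 − 851/3) = 137/12, so the M-coordinate is -2/3.

(1/3, 4/3, -2/3)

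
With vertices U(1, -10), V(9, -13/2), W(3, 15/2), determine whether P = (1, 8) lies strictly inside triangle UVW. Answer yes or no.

no

Barycentric coordinates of P: (25/133, -36/133, 144/133).
The three coordinates are positive, negative, positive; a point is interior exactly when all three are positive.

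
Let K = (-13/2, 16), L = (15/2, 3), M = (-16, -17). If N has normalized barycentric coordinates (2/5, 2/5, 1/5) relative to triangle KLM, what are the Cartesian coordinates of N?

N = (2/5)·K + (2/5)·L + (1/5)·M.
x-coordinate: (2/5)·(-13/2) + (2/5)·(15/2) + (1/5)·(-16) = -14/5.
y-coordinate: (2/5)·16 + (2/5)·3 + (1/5)·(-17) = 21/5.

(-14/5, 21/5)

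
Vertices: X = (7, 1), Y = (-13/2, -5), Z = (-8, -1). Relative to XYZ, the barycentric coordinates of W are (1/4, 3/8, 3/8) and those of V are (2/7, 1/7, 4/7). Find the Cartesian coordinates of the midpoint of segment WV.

Barycentric coordinates of the midpoint are the average: (15/56, 29/112, 53/112).
Converting: (15/56)·X + (29/112)·Y + (53/112)·Z = (-115/32, -3/2).

(-115/32, -3/2)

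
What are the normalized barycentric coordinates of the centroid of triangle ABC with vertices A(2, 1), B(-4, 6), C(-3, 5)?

The centroid is the average of the vertices, so each weight is 1/3.

(1/3, 1/3, 1/3)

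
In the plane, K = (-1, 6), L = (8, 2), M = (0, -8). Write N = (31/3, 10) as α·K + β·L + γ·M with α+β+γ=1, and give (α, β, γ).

(1/3, 4/3, -2/3)

Signed area of the reference triangle: [KLM] = ½·((-1)·(2−(-8)) + 8·(-8−6) + 0·(6−2)) = ½·(-10 − 112 + 0) = -61.
[NLM] = ½·((31/3)·(2−(-8)) + 8·(-8−10) + 0·(10−2)) = ½·(310/3 − 144 + 0) = -61/3, so the K-coordinate is (-61/3)/(-61) = 1/3.
[KNM] = ½·((-1)·(10−(-8)) + (31/3)·(-8−6) + 0·(6−10)) = ½·(-18 − 434/3 + 0) = -244/3, so the L-coordinate is 4/3.
[KLN] = ½·((-1)·(2−10) + 8·(10−6) + (31/3)·(6−2)) = ½·(8 + 32 + 124/3) = 122/3, so the M-coordinate is -2/3.
Check: 1/3 + 4/3 − 2/3 = 1.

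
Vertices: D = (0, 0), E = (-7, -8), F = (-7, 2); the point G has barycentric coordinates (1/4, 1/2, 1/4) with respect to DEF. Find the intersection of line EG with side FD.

Line EG meets FD where the E-coordinate vanishes; zeroing G's E-weight and renormalizing leaves F, D-weights 1/4 : 1/4 → (1/2, 1/2).
So H = (1/2)·F + (1/2)·D = (-7/2, 1).

(-7/2, 1)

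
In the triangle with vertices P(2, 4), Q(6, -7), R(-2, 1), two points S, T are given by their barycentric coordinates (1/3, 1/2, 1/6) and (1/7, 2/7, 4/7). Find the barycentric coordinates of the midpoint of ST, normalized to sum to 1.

Since both coordinate triples sum to 1, the midpoint's barycentrics are the componentwise average.
(1/3+1/7)/2 = 5/21; similarly 11/28 and 31/84.

(5/21, 11/28, 31/84)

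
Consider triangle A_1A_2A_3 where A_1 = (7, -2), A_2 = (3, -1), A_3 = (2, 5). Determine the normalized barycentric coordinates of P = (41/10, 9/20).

(7/20, 7/20, 3/10)

Signed area of the reference triangle: [A_1A_2A_3] = ½·(7·(-1−5) + 3·(5−(-2)) + 2·(-2−(-1))) = ½·(-42 + 21 − 2) = -23/2.
[PA_2A_3] = ½·((41/10)·(-1−5) + 3·(5−(9/20)) + 2·(9/20−(-1))) = ½·(-123/5 + 273/20 + 29/10) = -161/40, so the A_1-coordinate is (-161/40)/(-23/2) = 7/20.
[A_1PA_3] = ½·(7·(9/20−5) + (41/10)·(5−(-2)) + 2·(-2−(9/20))) = ½·(-637/20 + 287/10 − 49/10) = -161/40, so the A_2-coordinate is 7/20.
[A_1A_2P] = ½·(7·(-1−(9/20)) + 3·(9/20−(-2)) + (41/10)·(-2−(-1))) = ½·(-203/20 + 147/20 − 41/10) = -69/20, so the A_3-coordinate is 3/10.
Check: 7/20 + 7/20 + 3/10 = 1.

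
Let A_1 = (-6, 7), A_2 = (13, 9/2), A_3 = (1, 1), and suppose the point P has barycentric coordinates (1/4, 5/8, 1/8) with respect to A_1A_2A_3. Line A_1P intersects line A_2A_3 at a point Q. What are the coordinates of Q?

Line A_1P meets A_2A_3 where the A_1-coordinate vanishes; zeroing P's A_1-weight and renormalizing leaves A_2, A_3-weights 5/8 : 1/8 → (5/6, 1/6).
So Q = (5/6)·A_2 + (1/6)·A_3 = (11, 47/12).

(11, 47/12)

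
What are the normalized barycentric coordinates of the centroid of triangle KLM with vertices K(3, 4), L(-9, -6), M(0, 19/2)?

The centroid is the average of the vertices, so each weight is 1/3.

(1/3, 1/3, 1/3)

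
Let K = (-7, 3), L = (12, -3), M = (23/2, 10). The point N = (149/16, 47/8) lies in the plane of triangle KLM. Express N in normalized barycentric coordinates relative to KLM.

Signed area of the reference triangle: [KLM] = ½·((-7)·(-3−10) + 12·(10−3) + (23/2)·(3−(-3))) = ½·(91 + 84 + 69) = 122.
[NLM] = ½·((149/16)·(-3−10) + 12·(10−(47/8)) + (23/2)·(47/8−(-3))) = ½·(-1937/16 + 99/2 + 1633/16) = 61/4, so the K-coordinate is (61/4)/122 = 1/8.
[KNM] = ½·((-7)·(47/8−10) + (149/16)·(10−3) + (23/2)·(3−(47/8))) = ½·(231/8 + 1043/16 − 529/16) = 61/2, so the L-coordinate is 1/4.
[KLN] = ½·((-7)·(-3−(47/8)) + 12·(47/8−3) + (149/16)·(3−(-3))) = ½·(497/8 + 69/2 + 447/8) = 305/4, so the M-coordinate is 5/8.

(1/8, 1/4, 5/8)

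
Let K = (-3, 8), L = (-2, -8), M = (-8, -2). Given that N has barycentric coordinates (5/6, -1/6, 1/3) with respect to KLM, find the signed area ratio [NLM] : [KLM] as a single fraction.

The signed ratio [NLM]/[KLM] equals the barycentric coordinate of N at vertex K, which is 5/6.

5/6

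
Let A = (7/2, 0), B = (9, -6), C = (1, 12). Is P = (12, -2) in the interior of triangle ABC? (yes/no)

Barycentric coordinates of P: (-86/51, 97/51, 40/51).
The three coordinates are negative, positive, positive; a point is interior exactly when all three are positive.

no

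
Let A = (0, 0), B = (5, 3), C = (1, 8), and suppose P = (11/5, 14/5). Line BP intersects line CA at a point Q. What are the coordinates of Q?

(1/3, 8/3)

Barycentric coordinates of P with respect to ABC: (2/5, 2/5, 1/5).
On side CA the B-coordinate is zero; dropping P's B-weight 2/5 and renormalizing the remaining 1/5 : 2/5 gives weights 1/3, 2/3 on C, A.
Q = (1/3)·(1, 8) + (2/3)·(0, 0) = (1/3, 8/3).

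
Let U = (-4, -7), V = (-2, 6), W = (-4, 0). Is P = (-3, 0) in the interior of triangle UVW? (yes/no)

yes

Barycentric coordinates of P: (3/7, 1/2, 1/14).
The three coordinates are positive, positive, positive; a point is interior exactly when all three are positive.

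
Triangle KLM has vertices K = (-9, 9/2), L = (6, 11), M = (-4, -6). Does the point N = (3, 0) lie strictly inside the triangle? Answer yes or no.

no

Barycentric coordinates of N: (-59/190, 207/380, 291/380).
The three coordinates are negative, positive, positive; a point is interior exactly when all three are positive.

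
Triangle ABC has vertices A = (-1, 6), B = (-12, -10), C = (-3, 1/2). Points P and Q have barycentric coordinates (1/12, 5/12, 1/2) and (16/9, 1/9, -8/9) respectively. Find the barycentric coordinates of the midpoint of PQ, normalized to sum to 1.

Since both coordinate triples sum to 1, the midpoint's barycentrics are the componentwise average.
(1/12+16/9)/2 = 67/72; similarly 19/72 and -7/36.

(67/72, 19/72, -7/36)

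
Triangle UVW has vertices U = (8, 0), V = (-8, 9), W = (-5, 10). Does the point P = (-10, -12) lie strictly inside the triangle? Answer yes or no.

no

Barycentric coordinates of P: (61/43, 336/43, -354/43).
The three coordinates are positive, positive, negative; a point is interior exactly when all three are positive.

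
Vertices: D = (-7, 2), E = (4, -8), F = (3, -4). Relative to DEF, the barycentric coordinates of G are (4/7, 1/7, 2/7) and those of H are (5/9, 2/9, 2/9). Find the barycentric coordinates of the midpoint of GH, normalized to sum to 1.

Since both coordinate triples sum to 1, the midpoint's barycentrics are the componentwise average.
(4/7+5/9)/2 = 71/126; similarly 23/126 and 16/63.

(71/126, 23/126, 16/63)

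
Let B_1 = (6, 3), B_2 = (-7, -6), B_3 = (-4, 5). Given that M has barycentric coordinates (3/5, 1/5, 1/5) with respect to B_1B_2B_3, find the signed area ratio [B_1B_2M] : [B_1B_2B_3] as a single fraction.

1/5

The signed ratio [B_1B_2M]/[B_1B_2B_3] equals the barycentric coordinate of M at vertex B_3, which is 1/5.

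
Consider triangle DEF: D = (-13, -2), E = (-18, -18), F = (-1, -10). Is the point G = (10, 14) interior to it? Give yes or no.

Barycentric coordinates of G: (40/29, -47/29, 36/29).
The three coordinates are positive, negative, positive; a point is interior exactly when all three are positive.

no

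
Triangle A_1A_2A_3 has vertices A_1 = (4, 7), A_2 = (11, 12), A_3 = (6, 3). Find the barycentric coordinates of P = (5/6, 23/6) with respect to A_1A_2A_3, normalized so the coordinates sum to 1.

Signed area of the reference triangle: [A_1A_2A_3] = ½·(4·(12−3) + 11·(3−7) + 6·(7−12)) = ½·(36 − 44 − 30) = -19.
[PA_2A_3] = ½·((5/6)·(12−3) + 11·(3−(23/6)) + 6·(23/6−12)) = ½·(15/2 − 55/6 − 49) = -76/3, so the A_1-coordinate is (-76/3)/(-19) = 4/3.
[A_1PA_3] = ½·(4·(23/6−3) + (5/6)·(3−7) + 6·(7−(23/6))) = ½·(10/3 − 10/3 + 19) = 19/2, so the A_2-coordinate is -1/2.
[A_1A_2P] = ½·(4·(12−(23/6)) + 11·(23/6−7) + (5/6)·(7−12)) = ½·(98/3 − 209/6 − 25/6) = -19/6, so the A_3-coordinate is 1/6.
Check: 4/3 − 1/2 + 1/6 = 1.

(4/3, -1/2, 1/6)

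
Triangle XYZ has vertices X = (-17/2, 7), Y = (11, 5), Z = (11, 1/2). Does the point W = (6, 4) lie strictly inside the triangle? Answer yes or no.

Barycentric coordinates of W: (10/39, 11/27, 118/351).
The three coordinates are positive, positive, positive; a point is interior exactly when all three are positive.

yes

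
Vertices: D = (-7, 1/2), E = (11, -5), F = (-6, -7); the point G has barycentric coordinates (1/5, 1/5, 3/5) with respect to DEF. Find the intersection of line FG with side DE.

(2, -9/4)

Line FG meets DE where the F-coordinate vanishes; zeroing G's F-weight and renormalizing leaves D, E-weights 1/5 : 1/5 → (1/2, 1/2).
So H = (1/2)·D + (1/2)·E = (2, -9/4).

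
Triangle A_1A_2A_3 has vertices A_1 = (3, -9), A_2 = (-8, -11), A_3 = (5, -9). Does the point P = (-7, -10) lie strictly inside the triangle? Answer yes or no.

Barycentric coordinates of P: (11/4, 1/2, -9/4).
The three coordinates are positive, positive, negative; a point is interior exactly when all three are positive.

no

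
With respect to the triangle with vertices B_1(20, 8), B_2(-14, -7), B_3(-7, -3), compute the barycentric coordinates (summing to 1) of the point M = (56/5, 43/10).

(7/10, 1/10, 1/5)

Signed area of the reference triangle: [B_1B_2B_3] = ½·(20·(-7−(-3)) + (-14)·(-3−8) + (-7)·(8−(-7))) = ½·(-80 + 154 − 105) = -31/2.
[MB_2B_3] = ½·((56/5)·(-7−(-3)) + (-14)·(-3−(43/10)) + (-7)·(43/10−(-7))) = ½·(-224/5 + 511/5 − 791/10) = -217/20, so the B_1-coordinate is (-217/20)/(-31/2) = 7/10.
[B_1MB_3] = ½·(20·(43/10−(-3)) + (56/5)·(-3−8) + (-7)·(8−(43/10))) = ½·(146 − 616/5 − 259/10) = -31/20, so the B_2-coordinate is 1/10.
[B_1B_2M] = ½·(20·(-7−(43/10)) + (-14)·(43/10−8) + (56/5)·(8−(-7))) = ½·(-226 + 259/5 + 168) = -31/10, so the B_3-coordinate is 1/5.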